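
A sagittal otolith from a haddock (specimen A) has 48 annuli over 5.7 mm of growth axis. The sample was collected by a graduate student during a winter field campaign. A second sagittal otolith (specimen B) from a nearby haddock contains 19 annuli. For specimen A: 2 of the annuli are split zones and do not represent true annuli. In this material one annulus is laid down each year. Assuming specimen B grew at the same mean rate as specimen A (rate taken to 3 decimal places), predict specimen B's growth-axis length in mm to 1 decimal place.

Specimen A: adjusted count: 48 − 2 = 46 annuli.
A: Mean rate = 5.7 mm / 46 years ≈ 0.124 mm per year.
For B, 0.124 mm/year × 19 years = 2.4 mm.

2.4 mm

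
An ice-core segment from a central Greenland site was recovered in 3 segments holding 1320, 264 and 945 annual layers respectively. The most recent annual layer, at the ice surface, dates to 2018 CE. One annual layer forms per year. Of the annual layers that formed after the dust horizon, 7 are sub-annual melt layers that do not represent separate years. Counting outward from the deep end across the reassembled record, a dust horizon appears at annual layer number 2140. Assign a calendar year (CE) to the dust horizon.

1636 CE

Total annual layers = 1320 + 264 + 945 = 2529.
Between annual layer 2140 and the ice surface there are 2529 − 2140 = 389 annual layers.
389 − 7 false = 382 true annual layers after the dust horizon.
2018 − 382 = 1636 CE.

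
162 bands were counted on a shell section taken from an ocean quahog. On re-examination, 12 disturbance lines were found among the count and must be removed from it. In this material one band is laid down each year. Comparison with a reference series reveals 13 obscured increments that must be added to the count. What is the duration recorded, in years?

163 years

After corrections the count is 162 − 12 + 13 = 163 bands.
With a one-to-one band periodicity this is 163 years.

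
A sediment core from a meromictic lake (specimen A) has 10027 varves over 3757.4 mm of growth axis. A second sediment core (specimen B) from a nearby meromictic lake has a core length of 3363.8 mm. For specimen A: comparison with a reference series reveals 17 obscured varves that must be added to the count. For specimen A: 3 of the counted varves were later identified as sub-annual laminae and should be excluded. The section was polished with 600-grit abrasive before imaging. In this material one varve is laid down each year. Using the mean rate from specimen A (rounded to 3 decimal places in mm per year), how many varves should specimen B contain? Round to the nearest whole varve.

8994 varves

Specimen A: adjusted count: 10027 − 3 + 17 = 10041 varves.
A: Extension rate ≈ 3757.4 / 10041 = 0.374 mm/yr.
Specimen B: 3363.8 mm / 0.374 mm per year = 8994.12 years ≈ 8994 varves.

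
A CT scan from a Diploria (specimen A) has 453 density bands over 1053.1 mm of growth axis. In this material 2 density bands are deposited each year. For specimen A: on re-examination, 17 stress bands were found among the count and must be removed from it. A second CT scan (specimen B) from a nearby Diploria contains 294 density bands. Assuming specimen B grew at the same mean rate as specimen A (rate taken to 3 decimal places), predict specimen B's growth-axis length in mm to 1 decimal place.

710.2 mm

Specimen A: adjusted count: 453 − 17 = 436 density bands.
Specimen A: with 2 density bands per year, 436 / 2 = 218 years.
A: Extension rate ≈ 1053.1 / 218 = 4.831 mm per year.
Specimen B: dividing by 2 density bands per year: 294 / 2 = 147 years. Length of B = 4.831 × 147 = 710.2 mm.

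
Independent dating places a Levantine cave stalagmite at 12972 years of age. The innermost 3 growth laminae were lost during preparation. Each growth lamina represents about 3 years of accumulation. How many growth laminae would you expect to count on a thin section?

4321 growth laminae

Expected growth laminae: 12972 / 3 = 4324.
Less the 3 uncaptured growth laminae: 4324 − 3 = 4321.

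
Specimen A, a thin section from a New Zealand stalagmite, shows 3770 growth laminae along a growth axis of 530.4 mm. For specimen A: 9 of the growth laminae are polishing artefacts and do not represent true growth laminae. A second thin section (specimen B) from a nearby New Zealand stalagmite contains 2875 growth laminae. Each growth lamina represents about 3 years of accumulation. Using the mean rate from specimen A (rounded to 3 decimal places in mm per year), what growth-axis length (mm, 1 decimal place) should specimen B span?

405.4 mm

Specimen A: correcting the raw count gives 3770 − 9 = 3761 true growth laminae.
Specimen A: 3761 growth laminae at 3 years each span 3761 × 3 = 11283 years.
A: 530.4 mm over 11283 years gives 530.4 / 11283 ≈ 0.047 mm per year.
Specimen B: at 3 years per growth lamina, 2875 × 3 = 8625 years. For B, 0.047 mm/year × 8625 years = 405.4 mm.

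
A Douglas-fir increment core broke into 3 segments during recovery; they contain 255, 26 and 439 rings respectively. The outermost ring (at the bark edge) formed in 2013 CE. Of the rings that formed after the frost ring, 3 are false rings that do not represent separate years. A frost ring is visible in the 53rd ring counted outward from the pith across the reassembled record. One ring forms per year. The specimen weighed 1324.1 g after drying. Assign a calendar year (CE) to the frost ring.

Total rings = 255 + 26 + 439 = 720.
The frost ring sits at ring 53 from the pith, so 720 − 53 = 667 rings formed after it.
667 − 3 false = 664 true rings after the frost ring.
2013 − 664 = 1349 CE.

1349 CE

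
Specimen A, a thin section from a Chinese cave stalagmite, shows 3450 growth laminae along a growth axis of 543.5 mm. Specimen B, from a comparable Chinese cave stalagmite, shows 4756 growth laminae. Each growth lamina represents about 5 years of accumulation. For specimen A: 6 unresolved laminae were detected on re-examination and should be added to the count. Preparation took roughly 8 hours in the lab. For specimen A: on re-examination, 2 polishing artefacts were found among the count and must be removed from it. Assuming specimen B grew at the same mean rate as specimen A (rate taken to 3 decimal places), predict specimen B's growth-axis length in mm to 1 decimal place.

Specimen A: correcting the raw count gives 3450 − 2 + 6 = 3454 true growth laminae.
Specimen A: at 5 years per growth lamina, 3454 × 5 = 17270 years.
A: 543.5 mm over 17270 years gives 543.5 / 17270 ≈ 0.031 mm/year.
Specimen B: at 5 years per growth lamina, 4756 × 5 = 23780 years. Length of B = 0.031 × 23780 = 737.2 mm.

737.2 mm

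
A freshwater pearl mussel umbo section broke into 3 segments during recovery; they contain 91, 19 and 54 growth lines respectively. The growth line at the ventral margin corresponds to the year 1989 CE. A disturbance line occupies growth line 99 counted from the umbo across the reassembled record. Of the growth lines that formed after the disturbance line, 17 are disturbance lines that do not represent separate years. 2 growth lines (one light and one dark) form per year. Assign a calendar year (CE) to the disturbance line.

1965 CE

Total growth lines = 91 + 19 + 54 = 164.
164 − 99 = 65 growth lines lie beyond the disturbance line toward the ventral margin.
65 − 17 false = 48 true growth lines after the disturbance line.
48 growth lines at 2 per year is 48 / 2 = 24 years.
Counting back 24 years from 1989 CE places the disturbance line in 1989 − 24 = 1965 CE.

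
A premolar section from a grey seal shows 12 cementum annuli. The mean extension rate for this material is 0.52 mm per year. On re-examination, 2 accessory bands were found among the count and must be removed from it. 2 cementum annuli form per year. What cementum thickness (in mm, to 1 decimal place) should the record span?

2.6 mm

Correcting the raw count gives 12 − 2 = 10 true cementum annuli.
Dividing by 2 cementum annuli per year: 10 / 2 = 5 years.
Length ≈ 0.52 × 5 = 2.6 mm.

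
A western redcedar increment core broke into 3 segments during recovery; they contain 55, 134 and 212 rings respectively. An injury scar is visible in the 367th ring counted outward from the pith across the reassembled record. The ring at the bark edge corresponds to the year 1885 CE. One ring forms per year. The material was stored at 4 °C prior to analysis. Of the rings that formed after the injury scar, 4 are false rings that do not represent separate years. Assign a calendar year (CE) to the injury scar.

Total rings = 55 + 134 + 212 = 401.
401 − 367 = 34 rings lie beyond the injury scar toward the bark edge.
Excluding 4 false rings: 34 − 4 = 30.
The ring at the bark edge is 1885 CE, so the injury scar dates to 1885 − 30 = 1855 CE.

1855 CE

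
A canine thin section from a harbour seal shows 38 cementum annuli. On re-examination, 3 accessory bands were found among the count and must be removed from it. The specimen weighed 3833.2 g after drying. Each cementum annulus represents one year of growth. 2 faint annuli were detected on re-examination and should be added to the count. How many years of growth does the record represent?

True cementum annulus count = 38 − 3 + 2 = 37.
With a one-to-one cementum annulus periodicity this is 37 years.

37 years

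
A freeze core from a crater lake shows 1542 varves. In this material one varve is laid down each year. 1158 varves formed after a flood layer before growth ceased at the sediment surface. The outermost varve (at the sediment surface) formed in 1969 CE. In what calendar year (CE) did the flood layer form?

811 CE

1158 varves formed after the flood layer.
The varve at the sediment surface is 1969 CE, so the flood layer dates to 1969 − 1158 = 811 CE.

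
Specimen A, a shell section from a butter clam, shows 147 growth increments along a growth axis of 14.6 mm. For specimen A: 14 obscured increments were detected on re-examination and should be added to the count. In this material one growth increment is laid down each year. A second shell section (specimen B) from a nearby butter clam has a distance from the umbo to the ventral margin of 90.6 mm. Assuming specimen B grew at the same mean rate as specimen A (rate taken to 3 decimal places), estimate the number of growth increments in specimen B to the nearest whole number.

Specimen A: true growth increment count = 147 + 14 = 161.
A: 14.6 mm over 161 years gives 14.6 / 161 ≈ 0.091 mm/year.
For B, 90.6 / 0.091 = 995.60 years ≈ 996 growth increments.

996 growth increments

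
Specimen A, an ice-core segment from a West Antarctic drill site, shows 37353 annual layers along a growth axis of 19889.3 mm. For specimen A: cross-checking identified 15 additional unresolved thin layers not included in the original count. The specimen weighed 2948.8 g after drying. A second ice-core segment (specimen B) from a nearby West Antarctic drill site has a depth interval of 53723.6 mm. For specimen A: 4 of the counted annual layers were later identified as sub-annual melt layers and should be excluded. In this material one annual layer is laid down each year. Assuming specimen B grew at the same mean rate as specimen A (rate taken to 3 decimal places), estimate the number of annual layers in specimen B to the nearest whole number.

100984 annual layers

Specimen A: correcting the raw count gives 37353 − 4 + 15 = 37364 true annual layers.
A: 19889.3 mm over 37364 years gives 19889.3 / 37364 ≈ 0.532 mm per year.
B spans 53723.6 / 0.532 = 100984.21 years ≈ 100984 annual layers.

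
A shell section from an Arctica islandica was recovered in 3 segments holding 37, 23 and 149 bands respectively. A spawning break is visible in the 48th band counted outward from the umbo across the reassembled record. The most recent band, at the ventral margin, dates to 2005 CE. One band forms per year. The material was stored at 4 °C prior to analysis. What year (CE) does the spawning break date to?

1844 CE

Total bands = 37 + 23 + 149 = 209.
209 − 48 = 161 bands lie beyond the spawning break toward the ventral margin.
Counting back 161 years from 2005 CE places the spawning break in 2005 − 161 = 1844 CE.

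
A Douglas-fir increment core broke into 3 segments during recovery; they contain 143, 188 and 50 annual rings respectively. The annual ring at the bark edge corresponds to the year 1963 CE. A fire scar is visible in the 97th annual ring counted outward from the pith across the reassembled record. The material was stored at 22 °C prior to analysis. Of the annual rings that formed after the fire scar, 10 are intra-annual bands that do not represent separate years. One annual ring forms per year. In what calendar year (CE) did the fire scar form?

Total annual rings = 143 + 188 + 50 = 381.
381 − 97 = 284 annual rings lie beyond the fire scar toward the bark edge.
Excluding 10 false annual rings: 284 − 10 = 274.
1963 − 274 = 1689 CE.

1689 CE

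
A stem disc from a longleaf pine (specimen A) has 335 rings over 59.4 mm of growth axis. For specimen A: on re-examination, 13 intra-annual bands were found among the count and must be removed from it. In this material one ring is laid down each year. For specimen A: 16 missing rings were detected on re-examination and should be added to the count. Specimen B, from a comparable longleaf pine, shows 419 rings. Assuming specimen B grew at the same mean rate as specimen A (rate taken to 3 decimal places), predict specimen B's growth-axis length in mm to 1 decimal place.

Specimen A: after corrections the count is 335 − 13 + 16 = 338 rings.
A: Extension rate ≈ 59.4 / 338 = 0.176 mm per year.
B's length ≈ 0.176 × 419 = 73.7 mm.

73.7 mm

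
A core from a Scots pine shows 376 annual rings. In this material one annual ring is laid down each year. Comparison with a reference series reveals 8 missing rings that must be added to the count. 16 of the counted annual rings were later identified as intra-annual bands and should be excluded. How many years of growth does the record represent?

Adjusted count: 376 − 16 + 8 = 368 annual rings.
With a one-to-one annual ring periodicity this is 368 years.

368 yr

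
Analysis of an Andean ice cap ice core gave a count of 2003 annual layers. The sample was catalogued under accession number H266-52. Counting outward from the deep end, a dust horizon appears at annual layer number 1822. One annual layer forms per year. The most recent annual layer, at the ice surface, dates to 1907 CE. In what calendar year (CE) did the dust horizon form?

1726 CE

2003 − 1822 = 181 annual layers lie beyond the dust horizon toward the ice surface.
The annual layer at the ice surface is 1907 CE, so the dust horizon dates to 1907 − 181 = 1726 CE.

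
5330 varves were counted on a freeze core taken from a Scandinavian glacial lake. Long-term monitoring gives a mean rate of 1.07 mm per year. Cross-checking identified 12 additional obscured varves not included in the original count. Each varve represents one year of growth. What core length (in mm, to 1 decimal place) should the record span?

5715.9 mm

True varve count = 5330 + 12 = 5342.
5342 years at 1.07 mm/year gives 1.07 × 5342 = 5715.9 mm.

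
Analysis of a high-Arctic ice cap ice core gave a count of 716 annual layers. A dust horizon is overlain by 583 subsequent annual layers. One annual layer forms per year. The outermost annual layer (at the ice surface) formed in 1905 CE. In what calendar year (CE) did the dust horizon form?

583 annual layers post-date the dust horizon.
The annual layer at the ice surface is 1905 CE, so the dust horizon dates to 1905 − 583 = 1322 CE.

1322 CE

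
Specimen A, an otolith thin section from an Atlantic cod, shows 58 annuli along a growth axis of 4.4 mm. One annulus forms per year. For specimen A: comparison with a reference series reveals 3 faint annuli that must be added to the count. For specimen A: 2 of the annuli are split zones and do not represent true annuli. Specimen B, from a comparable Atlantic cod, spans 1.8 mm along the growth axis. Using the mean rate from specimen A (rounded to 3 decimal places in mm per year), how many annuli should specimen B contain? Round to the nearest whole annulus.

24 annuli

Specimen A: correcting the raw count gives 58 − 2 + 3 = 59 true annuli.
A: Extension rate ≈ 4.4 / 59 = 0.075 mm/yr.
For B, 1.8 / 0.075 = 24.00 years ≈ 24 annuli.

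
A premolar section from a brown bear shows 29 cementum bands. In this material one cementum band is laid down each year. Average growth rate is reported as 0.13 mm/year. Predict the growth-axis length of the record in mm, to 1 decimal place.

The record spans 29 years at 0.13 mm per year.
29 years at 0.13 mm/year gives 0.13 × 29 = 3.8 mm.

3.8 mm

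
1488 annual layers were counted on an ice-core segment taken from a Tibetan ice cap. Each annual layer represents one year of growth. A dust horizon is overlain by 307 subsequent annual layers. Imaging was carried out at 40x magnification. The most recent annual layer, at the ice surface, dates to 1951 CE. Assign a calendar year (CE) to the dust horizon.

307 annual layers post-date the dust horizon.
1951 − 307 = 1644 CE.

1644 CE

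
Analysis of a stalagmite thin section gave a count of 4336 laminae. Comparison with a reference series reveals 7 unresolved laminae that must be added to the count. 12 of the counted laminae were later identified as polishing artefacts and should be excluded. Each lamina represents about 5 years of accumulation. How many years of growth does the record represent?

After corrections the count is 4336 − 12 + 7 = 4331 laminae.
At 5 years per lamina, 4331 × 5 = 21655 years.

21655 years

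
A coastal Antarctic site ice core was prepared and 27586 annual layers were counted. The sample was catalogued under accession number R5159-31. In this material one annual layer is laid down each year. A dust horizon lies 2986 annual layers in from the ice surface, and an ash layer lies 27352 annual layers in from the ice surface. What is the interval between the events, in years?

Separation: 27352 − 2986 = 24366 annual layers.
One annual layer per year makes the interval 24366 years.

24366 years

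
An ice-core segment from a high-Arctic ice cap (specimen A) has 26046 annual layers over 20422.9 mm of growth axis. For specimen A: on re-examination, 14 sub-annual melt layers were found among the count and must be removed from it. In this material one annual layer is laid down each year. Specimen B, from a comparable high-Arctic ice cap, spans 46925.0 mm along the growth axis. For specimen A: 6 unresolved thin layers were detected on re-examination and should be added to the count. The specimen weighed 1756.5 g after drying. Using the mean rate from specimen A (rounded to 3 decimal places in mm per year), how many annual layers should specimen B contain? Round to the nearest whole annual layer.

Specimen A: adjusted count: 26046 − 14 + 6 = 26038 annual layers.
A: 20422.9 mm over 26038 years gives 20422.9 / 26038 ≈ 0.784 mm per year.
B spans 46925.0 / 0.784 = 59853.32 years ≈ 59853 annual layers.

59853 annual layers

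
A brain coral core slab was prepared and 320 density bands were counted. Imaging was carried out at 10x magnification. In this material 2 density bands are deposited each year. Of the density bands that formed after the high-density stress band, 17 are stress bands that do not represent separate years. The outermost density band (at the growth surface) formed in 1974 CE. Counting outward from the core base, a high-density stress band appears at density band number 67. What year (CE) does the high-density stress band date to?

1856 CE

Between density band 67 and the growth surface there are 320 − 67 = 253 density bands.
253 − 17 false = 236 true density bands after the high-density stress band.
Dividing by 2 density bands per year: 236 / 2 = 118 years.
1974 − 118 = 1856 CE.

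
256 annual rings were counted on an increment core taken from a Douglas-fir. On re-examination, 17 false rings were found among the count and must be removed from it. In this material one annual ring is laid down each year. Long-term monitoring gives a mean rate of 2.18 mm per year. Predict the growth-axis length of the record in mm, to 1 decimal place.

521.0 mm

After corrections the count is 256 − 17 = 239 annual rings.
Length ≈ 2.18 × 239 = 521.0 mm.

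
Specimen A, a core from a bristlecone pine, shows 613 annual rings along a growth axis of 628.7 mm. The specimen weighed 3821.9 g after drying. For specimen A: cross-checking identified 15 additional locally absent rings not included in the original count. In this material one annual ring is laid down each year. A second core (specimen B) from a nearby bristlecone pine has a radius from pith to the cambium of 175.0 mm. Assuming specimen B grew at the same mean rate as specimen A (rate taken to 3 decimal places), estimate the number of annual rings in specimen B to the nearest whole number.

Specimen A: after corrections the count is 613 + 15 = 628 annual rings.
A: Extension rate ≈ 628.7 / 628 = 1.001 mm/year.
B spans 175.0 / 1.001 = 174.83 years ≈ 175 annual rings.

175 annual rings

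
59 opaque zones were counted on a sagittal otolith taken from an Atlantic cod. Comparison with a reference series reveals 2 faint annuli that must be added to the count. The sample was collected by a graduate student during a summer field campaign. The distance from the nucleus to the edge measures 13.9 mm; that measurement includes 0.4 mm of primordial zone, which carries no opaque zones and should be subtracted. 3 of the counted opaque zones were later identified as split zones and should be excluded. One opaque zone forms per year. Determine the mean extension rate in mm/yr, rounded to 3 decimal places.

0.233 mm/yr

Correcting the raw count gives 59 − 3 + 2 = 58 true opaque zones.
The growth record spans 13.9 − 0.4 = 13.5 mm.
Mean rate = 13.5 mm / 58 years ≈ 0.233 mm/yr.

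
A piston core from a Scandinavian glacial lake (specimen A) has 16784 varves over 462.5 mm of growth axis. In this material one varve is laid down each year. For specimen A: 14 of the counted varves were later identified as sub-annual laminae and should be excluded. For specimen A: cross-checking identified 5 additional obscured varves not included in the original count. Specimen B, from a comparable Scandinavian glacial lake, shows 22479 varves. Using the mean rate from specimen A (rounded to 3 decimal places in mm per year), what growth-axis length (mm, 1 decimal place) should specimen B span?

Specimen A: after corrections the count is 16784 − 14 + 5 = 16775 varves.
A: 462.5 mm over 16775 years gives 462.5 / 16775 ≈ 0.028 mm per year.
For B, 0.028 mm/year × 22479 years = 629.4 mm.

629.4 mm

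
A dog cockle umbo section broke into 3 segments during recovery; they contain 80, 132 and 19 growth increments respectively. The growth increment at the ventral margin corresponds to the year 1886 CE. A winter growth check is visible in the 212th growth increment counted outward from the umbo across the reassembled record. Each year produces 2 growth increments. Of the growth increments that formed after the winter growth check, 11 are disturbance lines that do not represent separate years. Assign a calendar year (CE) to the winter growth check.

1882 CE

Total growth increments = 80 + 132 + 19 = 231.
Between growth increment 212 and the ventral margin there are 231 − 212 = 19 growth increments.
Removing the 11 false growth increments leaves 19 − 11 = 8 true growth increments beyond the winter growth check.
With 2 growth increments per year, 8 / 2 = 4 years.
1886 − 4 = 1882 CE.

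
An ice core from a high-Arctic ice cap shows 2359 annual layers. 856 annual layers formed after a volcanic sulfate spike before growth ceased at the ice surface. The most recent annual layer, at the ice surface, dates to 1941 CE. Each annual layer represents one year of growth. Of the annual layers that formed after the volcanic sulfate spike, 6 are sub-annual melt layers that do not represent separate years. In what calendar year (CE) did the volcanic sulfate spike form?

856 annual layers post-date the volcanic sulfate spike.
Excluding 6 false annual layers: 856 − 6 = 850.
The annual layer at the ice surface is 1941 CE, so the volcanic sulfate spike dates to 1941 − 850 = 1091 CE.

1091 CE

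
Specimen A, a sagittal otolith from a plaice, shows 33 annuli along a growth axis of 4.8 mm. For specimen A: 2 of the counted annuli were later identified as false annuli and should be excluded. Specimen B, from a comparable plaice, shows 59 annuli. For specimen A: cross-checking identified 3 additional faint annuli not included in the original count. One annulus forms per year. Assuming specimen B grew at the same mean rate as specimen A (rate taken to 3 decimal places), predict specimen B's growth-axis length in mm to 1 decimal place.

Specimen A: correcting the raw count gives 33 − 2 + 3 = 34 true annuli.
A: Extension rate ≈ 4.8 / 34 = 0.141 mm/year.
Length of B = 0.141 × 59 = 8.3 mm.

8.3 mm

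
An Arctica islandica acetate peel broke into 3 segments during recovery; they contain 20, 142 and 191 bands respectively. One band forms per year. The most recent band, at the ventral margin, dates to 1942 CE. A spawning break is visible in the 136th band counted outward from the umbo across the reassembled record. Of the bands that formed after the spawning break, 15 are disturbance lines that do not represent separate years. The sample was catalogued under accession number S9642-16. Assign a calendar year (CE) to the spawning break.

1740 CE

Total bands = 20 + 142 + 191 = 353.
Between band 136 and the ventral margin there are 353 − 136 = 217 bands.
217 − 15 false = 202 true bands after the spawning break.
1942 − 202 = 1740 CE.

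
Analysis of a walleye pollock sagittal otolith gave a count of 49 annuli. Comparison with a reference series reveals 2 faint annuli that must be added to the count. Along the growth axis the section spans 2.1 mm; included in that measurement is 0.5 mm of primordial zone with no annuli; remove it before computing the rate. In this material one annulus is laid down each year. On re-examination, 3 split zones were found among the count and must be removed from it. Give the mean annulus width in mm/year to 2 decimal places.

After corrections the count is 49 − 3 + 2 = 48 annuli.
Net length = 2.1 − 0.5 = 1.6 mm.
1.6 mm over 48 years gives 1.6 / 48 ≈ 0.03 mm/year.

0.03 mm/year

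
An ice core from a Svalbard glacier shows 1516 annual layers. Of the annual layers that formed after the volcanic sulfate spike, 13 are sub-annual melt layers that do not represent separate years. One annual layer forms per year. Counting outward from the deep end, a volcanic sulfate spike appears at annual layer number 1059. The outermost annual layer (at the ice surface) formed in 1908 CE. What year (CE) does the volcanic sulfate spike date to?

The volcanic sulfate spike sits at annual layer 1059 from the deep end, so 1516 − 1059 = 457 annual layers formed after it.
457 − 13 false = 444 true annual layers after the volcanic sulfate spike.
Counting back 444 years from 1908 CE places the volcanic sulfate spike in 1908 − 444 = 1464 CE.

1464 CE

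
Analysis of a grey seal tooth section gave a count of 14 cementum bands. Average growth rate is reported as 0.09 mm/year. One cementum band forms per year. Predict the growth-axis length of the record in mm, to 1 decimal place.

1.3 mm

The record spans 14 years at 0.09 mm per year.
Length ≈ 0.09 × 14 = 1.3 mm.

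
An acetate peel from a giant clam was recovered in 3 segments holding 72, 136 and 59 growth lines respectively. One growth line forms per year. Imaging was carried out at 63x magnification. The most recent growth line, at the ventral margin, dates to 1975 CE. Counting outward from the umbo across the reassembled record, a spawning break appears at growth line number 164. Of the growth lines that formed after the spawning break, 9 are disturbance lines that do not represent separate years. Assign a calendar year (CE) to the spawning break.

Total growth lines = 72 + 136 + 59 = 267.
Between growth line 164 and the ventral margin there are 267 − 164 = 103 growth lines.
Excluding 9 false growth lines: 103 − 9 = 94.
The growth line at the ventral margin is 1975 CE, so the spawning break dates to 1975 − 94 = 1881 CE.

1881 CE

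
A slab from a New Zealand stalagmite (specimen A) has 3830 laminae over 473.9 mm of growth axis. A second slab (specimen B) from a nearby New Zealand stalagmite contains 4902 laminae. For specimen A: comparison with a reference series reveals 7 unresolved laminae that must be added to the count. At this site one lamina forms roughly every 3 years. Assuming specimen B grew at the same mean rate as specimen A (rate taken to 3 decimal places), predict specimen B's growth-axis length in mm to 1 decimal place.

602.9 mm

Specimen A: after corrections the count is 3830 + 7 = 3837 laminae.
Specimen A: at 3 years per lamina, 3837 × 3 = 11511 years.
A: 473.9 mm over 11511 years gives 473.9 / 11511 ≈ 0.041 mm/year.
Specimen B: 4902 laminae at 3 years each span 4902 × 3 = 14706 years. B's length ≈ 0.041 × 14706 = 602.9 mm.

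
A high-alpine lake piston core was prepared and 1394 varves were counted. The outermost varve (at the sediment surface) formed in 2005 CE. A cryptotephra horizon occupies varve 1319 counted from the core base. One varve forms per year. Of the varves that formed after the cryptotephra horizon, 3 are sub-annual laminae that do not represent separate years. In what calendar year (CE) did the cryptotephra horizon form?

1933 CE

The cryptotephra horizon sits at varve 1319 from the core base, so 1394 − 1319 = 75 varves formed after it.
Excluding 3 false varves: 75 − 3 = 72.
Counting back 72 years from 2005 CE places the cryptotephra horizon in 2005 − 72 = 1933 CE.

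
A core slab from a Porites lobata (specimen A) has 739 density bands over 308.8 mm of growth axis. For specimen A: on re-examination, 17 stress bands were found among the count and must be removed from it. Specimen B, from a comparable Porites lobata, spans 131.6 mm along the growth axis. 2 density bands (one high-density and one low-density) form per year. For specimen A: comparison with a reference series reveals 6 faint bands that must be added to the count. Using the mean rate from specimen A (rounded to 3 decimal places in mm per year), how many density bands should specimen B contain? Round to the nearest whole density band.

Specimen A: correcting the raw count gives 739 − 17 + 6 = 728 true density bands.
Specimen A: with 2 density bands per year, 728 / 2 = 364 years.
A: Mean rate = 308.8 mm / 364 years ≈ 0.848 mm per year.
Specimen B: 131.6 mm / 0.848 mm per year = 155.19 years; at 2 density bands per year that is 155.19 × 2 ≈ 310 density bands.

310 density bands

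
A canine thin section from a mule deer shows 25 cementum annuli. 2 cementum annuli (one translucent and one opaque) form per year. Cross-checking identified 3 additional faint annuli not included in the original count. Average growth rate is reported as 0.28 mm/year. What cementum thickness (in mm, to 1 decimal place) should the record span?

True cementum annulus count = 25 + 3 = 28.
28 cementum annuli at 2 per year is 28 / 2 = 14 years.
Length ≈ 0.28 × 14 = 3.9 mm.

3.9 mm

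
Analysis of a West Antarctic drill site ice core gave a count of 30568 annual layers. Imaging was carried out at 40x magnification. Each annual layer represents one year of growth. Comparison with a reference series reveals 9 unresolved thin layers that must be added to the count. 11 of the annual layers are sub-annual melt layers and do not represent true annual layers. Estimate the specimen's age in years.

30566 years

True annual layer count = 30568 − 11 + 9 = 30566.
At one annual layer per year, that is 30566 years.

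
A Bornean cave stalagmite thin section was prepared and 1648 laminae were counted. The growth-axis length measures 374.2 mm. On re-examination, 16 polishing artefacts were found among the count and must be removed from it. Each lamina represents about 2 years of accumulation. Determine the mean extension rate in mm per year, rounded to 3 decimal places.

After corrections the count is 1648 − 16 = 1632 laminae.
1632 laminae at 2 years each span 1632 × 2 = 3264 years.
Extension rate ≈ 374.2 / 3264 = 0.115 mm per year.

0.115 mm per year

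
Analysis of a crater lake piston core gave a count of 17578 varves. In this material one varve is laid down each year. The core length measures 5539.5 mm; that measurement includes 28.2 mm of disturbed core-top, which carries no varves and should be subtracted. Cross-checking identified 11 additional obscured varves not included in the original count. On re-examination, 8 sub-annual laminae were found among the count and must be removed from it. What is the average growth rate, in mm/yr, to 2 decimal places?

0.31 mm/yr

Correcting the raw count gives 17578 − 8 + 11 = 17581 true varves.
The growth record spans 5539.5 − 28.2 = 5511.3 mm.
Extension rate ≈ 5511.3 / 17581 = 0.31 mm/yr.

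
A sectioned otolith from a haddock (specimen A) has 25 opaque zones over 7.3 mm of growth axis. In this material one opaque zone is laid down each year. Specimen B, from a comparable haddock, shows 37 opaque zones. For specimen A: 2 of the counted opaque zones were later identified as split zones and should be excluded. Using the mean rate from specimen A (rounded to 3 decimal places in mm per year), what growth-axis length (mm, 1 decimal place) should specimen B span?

Specimen A: true opaque zone count = 25 − 2 = 23.
A: 7.3 mm over 23 years gives 7.3 / 23 ≈ 0.317 mm/yr.
Length of B = 0.317 × 37 = 11.7 mm.

11.7 mm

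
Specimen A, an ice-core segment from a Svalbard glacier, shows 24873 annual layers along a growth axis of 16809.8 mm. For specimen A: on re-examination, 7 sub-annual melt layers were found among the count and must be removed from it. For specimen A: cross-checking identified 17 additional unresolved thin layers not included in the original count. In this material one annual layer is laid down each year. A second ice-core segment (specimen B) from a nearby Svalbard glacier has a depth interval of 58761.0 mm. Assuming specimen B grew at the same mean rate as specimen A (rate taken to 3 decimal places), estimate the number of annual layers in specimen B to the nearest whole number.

Specimen A: true annual layer count = 24873 − 7 + 17 = 24883.
A: Mean rate = 16809.8 mm / 24883 years ≈ 0.676 mm per year.
Specimen B: 58761.0 mm / 0.676 mm per year = 86924.56 years ≈ 86925 annual layers.

86925 annual layers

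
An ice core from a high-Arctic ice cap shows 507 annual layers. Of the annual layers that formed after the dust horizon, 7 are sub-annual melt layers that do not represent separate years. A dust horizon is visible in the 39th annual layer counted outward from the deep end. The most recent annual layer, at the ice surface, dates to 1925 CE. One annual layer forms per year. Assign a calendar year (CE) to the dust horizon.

The dust horizon sits at annual layer 39 from the deep end, so 507 − 39 = 468 annual layers formed after it.
Excluding 7 false annual layers: 468 − 7 = 461.
1925 − 461 = 1464 CE.

1464 CE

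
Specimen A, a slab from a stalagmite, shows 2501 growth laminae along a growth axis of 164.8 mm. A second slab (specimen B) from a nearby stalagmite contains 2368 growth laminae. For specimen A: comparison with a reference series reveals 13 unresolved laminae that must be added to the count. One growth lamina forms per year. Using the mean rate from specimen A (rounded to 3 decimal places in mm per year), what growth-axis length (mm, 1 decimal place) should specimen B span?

Specimen A: after corrections the count is 2501 + 13 = 2514 growth laminae.
A: 164.8 mm over 2514 years gives 164.8 / 2514 ≈ 0.066 mm per year.
Length of B = 0.066 × 2368 = 156.3 mm.

156.3 mm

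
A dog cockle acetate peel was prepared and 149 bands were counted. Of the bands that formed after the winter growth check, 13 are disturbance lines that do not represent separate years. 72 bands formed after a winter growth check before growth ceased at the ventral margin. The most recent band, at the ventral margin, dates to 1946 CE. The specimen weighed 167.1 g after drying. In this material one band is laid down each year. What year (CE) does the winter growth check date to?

There are 72 bands younger than the winter growth check.
Removing the 13 false bands leaves 72 − 13 = 59 true bands beyond the winter growth check.
1946 − 59 = 1887 CE.

1887 CE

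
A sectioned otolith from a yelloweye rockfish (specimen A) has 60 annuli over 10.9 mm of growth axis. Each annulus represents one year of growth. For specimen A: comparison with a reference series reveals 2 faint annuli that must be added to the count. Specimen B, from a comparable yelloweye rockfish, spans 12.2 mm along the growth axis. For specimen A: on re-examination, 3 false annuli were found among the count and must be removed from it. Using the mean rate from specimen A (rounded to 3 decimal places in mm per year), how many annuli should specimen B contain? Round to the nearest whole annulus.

Specimen A: after corrections the count is 60 − 3 + 2 = 59 annuli.
A: Mean rate = 10.9 mm / 59 years ≈ 0.185 mm/yr.
Specimen B: 12.2 mm / 0.185 mm per year = 65.95 years ≈ 66 annuli.

66 annuli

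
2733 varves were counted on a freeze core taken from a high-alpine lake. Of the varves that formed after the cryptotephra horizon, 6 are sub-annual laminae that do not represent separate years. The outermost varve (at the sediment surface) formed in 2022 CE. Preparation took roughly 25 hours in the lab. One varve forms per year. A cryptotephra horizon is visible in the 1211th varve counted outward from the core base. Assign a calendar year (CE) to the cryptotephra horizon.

2733 − 1211 = 1522 varves lie beyond the cryptotephra horizon toward the sediment surface.
1522 − 6 false = 1516 true varves after the cryptotephra horizon.
The varve at the sediment surface is 2022 CE, so the cryptotephra horizon dates to 2022 − 1516 = 506 CE.

506 CE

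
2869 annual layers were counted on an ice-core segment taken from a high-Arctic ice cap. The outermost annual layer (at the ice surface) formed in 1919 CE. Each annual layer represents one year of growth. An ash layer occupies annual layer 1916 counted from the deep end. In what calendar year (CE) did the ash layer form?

966 CE

The ash layer sits at annual layer 1916 from the deep end, so 2869 − 1916 = 953 annual layers formed after it.
The annual layer at the ice surface is 1919 CE, so the ash layer dates to 1919 − 953 = 966 CE.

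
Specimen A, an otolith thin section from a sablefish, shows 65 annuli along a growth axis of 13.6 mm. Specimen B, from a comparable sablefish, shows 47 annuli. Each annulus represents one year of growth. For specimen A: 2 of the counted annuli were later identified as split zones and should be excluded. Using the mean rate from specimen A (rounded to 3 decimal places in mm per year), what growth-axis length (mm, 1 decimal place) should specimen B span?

Specimen A: adjusted count: 65 − 2 = 63 annuli.
A: Extension rate ≈ 13.6 / 63 = 0.216 mm/year.
B's length ≈ 0.216 × 47 = 10.2 mm.

10.2 mm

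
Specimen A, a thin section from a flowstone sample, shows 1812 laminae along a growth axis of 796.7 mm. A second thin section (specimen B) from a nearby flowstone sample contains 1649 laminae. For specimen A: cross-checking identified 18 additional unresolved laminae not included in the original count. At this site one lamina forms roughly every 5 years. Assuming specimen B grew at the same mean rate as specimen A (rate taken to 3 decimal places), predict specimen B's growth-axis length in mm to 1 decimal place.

717.3 mm

Specimen A: adjusted count: 1812 + 18 = 1830 laminae.
Specimen A: 1830 laminae at 5 years each span 1830 × 5 = 9150 years.
A: 796.7 mm over 9150 years gives 796.7 / 9150 ≈ 0.087 mm per year.
Specimen B: at 5 years per lamina, 1649 × 5 = 8245 years. For B, 0.087 mm/year × 8245 years = 717.3 mm.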